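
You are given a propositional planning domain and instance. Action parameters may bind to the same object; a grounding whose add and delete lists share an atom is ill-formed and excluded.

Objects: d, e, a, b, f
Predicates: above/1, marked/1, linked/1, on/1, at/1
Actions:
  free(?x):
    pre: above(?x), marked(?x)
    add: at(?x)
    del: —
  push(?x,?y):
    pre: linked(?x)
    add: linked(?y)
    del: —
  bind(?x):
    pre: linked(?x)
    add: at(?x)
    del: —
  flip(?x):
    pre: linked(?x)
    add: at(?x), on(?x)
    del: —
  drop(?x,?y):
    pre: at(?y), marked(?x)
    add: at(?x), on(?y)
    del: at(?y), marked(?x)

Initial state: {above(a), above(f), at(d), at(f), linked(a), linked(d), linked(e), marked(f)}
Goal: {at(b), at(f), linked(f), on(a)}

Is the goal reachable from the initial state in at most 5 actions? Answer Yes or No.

1. push(d,b)  →  {above(a), above(f), at(d), at(f), linked(a), linked(b), linked(d), linked(e), marked(f)}
2. push(d,f)  →  {above(a), above(f), at(d), at(f), linked(a), linked(b), linked(d), linked(e), linked(f), marked(f)}
3. bind(b)  →  {above(a), above(f), at(b), at(d), at(f), linked(a), linked(b), linked(d), linked(e), linked(f), marked(f)}
4. flip(a)  →  {above(a), above(f), at(a), at(b), at(d), at(f), linked(a), linked(b), linked(d), linked(e), linked(f), marked(f), on(a)}
optimal plan length = 4; 4 ≤ 5

Yes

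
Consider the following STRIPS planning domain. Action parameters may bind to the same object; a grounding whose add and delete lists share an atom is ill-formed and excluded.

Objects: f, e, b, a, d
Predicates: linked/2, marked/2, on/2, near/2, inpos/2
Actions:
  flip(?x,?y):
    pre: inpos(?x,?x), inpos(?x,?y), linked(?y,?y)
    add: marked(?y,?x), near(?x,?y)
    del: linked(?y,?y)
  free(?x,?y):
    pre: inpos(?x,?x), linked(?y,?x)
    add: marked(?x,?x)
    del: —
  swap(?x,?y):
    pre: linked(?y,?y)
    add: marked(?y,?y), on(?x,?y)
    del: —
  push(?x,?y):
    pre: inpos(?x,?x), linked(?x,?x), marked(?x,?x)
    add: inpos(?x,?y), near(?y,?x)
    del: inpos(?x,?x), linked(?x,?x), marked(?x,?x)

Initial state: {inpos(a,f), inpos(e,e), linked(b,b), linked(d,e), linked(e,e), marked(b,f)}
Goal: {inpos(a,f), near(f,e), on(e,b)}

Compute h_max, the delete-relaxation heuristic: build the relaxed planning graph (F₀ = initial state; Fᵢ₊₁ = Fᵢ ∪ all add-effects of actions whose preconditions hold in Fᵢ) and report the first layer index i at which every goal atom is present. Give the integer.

F0 = init (6 atoms)
F1 = F0 ∪ {marked(b,b), marked(e,e), near(e,e), on(a,b), on(a,e), on(b,b), on(b,e), on(d,b), on(d,e), on(e,b), on(e,e), on(f,b), on(f,e)}  (19 atoms)
F2 = F1 ∪ {inpos(e,a), inpos(e,b), inpos(e,d), inpos(e,f), near(a,e), near(b,e), near(d,e), near(f,e)}  (27 atoms)
goal ⊆ F2  ⇒  h_max = 2

2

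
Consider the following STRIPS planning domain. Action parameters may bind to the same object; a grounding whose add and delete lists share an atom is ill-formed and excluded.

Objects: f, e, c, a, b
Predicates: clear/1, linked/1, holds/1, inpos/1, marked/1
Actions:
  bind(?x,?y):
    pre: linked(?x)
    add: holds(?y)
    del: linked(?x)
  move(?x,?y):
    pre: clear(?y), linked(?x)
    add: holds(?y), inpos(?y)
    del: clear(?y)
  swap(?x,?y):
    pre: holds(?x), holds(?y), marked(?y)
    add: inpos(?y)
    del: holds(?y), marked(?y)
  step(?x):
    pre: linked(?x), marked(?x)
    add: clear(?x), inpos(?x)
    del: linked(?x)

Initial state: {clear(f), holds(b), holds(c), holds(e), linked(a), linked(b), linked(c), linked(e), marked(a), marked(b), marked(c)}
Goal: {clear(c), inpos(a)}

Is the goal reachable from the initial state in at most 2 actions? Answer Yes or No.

1. step(c)  →  {clear(c), clear(f), holds(b), holds(c), holds(e), inpos(c), linked(a), linked(b), linked(e), marked(a), marked(b), marked(c)}
2. step(a)  →  {clear(a), clear(c), clear(f), holds(b), holds(c), holds(e), inpos(a), inpos(c), linked(b), linked(e), marked(a), marked(b), marked(c)}
optimal plan length = 2; 2 ≤ 2

Yes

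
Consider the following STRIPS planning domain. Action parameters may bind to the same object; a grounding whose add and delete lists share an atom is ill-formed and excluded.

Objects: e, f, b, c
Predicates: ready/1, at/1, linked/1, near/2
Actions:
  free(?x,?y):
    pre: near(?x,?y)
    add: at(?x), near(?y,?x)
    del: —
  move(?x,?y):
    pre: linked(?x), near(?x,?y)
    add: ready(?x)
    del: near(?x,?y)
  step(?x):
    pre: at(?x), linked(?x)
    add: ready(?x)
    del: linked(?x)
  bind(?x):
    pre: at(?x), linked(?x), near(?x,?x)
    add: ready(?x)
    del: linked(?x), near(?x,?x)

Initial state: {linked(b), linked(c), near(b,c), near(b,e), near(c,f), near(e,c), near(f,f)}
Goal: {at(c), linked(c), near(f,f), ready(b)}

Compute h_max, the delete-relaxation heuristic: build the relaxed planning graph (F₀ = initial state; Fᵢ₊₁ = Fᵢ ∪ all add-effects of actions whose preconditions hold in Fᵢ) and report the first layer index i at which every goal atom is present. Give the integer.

F0 = init (7 atoms)
F1 = F0 ∪ {at(b), at(c), at(e), at(f), near(c,b), near(c,e), near(e,b), near(f,c), ready(b), ready(c)}  (17 atoms)
goal ⊆ F1  ⇒  h_max = 1

1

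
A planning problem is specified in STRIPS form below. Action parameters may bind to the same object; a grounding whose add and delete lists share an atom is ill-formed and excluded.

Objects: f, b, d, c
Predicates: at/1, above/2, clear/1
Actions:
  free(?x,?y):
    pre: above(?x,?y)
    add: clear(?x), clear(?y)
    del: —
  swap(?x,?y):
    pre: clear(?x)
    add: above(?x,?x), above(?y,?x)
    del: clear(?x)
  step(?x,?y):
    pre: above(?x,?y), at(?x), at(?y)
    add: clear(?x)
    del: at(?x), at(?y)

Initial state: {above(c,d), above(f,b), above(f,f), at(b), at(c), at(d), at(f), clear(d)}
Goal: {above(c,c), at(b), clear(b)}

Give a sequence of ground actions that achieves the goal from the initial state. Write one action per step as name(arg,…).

free(f,b); free(c,d); swap(c,f)

1. free(f,b)  →  {above(c,d), above(f,b), above(f,f), at(b), at(c), at(d), at(f), clear(b), clear(d), clear(f)}
2. free(c,d)  →  {above(c,d), above(f,b), above(f,f), at(b), at(c), at(d), at(f), clear(b), clear(c), clear(d), clear(f)}
3. swap(c,f)  →  {above(c,c), above(c,d), above(f,b), above(f,c), above(f,f), at(b), at(c), at(d), at(f), clear(b), clear(d), clear(f)}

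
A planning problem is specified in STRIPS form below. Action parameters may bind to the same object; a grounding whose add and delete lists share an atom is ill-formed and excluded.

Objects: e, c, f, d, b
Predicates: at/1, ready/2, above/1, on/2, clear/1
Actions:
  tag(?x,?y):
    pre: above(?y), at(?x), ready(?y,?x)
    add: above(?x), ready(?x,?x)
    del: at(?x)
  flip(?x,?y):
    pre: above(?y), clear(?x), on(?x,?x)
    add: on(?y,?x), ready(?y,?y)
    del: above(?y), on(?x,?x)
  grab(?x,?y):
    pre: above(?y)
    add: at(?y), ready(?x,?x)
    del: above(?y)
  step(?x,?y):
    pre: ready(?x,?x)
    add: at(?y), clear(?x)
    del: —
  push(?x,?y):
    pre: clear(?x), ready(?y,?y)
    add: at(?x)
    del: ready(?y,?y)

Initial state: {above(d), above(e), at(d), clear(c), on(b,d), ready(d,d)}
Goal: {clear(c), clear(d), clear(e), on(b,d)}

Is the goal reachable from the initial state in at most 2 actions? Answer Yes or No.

No

1. grab(e,e)  →  {above(d), at(d), at(e), clear(c), on(b,d), ready(d,d), ready(e,e)}
2. step(e,e)  →  {above(d), at(d), at(e), clear(c), clear(e), on(b,d), ready(d,d), ready(e,e)}
3. step(d,e)  →  {above(d), at(d), at(e), clear(c), clear(d), clear(e), on(b,d), ready(d,d), ready(e,e)}
optimal plan length = 3; 3 > 2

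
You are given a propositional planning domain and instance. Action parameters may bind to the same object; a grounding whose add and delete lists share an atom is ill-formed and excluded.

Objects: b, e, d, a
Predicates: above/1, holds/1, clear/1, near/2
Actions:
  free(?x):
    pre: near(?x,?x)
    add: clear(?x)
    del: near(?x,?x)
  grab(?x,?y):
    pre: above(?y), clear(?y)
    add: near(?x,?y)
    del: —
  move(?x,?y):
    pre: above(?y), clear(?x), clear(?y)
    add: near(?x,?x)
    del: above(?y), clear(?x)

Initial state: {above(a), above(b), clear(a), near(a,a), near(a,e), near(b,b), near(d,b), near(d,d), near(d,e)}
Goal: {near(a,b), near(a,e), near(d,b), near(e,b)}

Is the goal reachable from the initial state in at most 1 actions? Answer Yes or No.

No

1. free(b)  →  {above(a), above(b), clear(a), clear(b), near(a,a), near(a,e), near(d,b), near(d,d), near(d,e)}
2. grab(e,b)  →  {above(a), above(b), clear(a), clear(b), near(a,a), near(a,e), near(d,b), near(d,d), near(d,e), near(e,b)}
3. grab(a,b)  →  {above(a), above(b), clear(a), clear(b), near(a,a), near(a,b), near(a,e), near(d,b), near(d,d), near(d,e), near(e,b)}
optimal plan length = 3; 3 > 1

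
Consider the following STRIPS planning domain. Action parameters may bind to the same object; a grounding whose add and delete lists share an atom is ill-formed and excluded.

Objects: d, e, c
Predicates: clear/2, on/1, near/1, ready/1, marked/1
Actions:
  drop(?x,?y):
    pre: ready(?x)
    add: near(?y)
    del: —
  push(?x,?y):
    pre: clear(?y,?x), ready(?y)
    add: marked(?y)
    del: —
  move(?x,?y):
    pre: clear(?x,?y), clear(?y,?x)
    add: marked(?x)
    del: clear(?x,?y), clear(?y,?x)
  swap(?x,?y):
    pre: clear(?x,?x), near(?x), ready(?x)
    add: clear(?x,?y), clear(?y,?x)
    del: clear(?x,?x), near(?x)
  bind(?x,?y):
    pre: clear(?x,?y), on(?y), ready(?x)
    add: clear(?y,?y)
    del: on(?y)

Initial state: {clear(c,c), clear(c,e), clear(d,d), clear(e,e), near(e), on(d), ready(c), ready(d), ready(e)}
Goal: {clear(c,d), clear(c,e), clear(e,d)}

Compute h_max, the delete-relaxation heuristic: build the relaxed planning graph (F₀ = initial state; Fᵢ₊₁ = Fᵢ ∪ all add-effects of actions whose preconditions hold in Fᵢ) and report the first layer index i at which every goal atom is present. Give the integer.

F0 = init (9 atoms)
F1 = F0 ∪ {clear(d,e), clear(e,c), clear(e,d), marked(c), marked(d), marked(e), near(c), near(d)}  (17 atoms)
F2 = F1 ∪ {clear(c,d), clear(d,c)}  (19 atoms)
goal ⊆ F2  ⇒  h_max = 2

2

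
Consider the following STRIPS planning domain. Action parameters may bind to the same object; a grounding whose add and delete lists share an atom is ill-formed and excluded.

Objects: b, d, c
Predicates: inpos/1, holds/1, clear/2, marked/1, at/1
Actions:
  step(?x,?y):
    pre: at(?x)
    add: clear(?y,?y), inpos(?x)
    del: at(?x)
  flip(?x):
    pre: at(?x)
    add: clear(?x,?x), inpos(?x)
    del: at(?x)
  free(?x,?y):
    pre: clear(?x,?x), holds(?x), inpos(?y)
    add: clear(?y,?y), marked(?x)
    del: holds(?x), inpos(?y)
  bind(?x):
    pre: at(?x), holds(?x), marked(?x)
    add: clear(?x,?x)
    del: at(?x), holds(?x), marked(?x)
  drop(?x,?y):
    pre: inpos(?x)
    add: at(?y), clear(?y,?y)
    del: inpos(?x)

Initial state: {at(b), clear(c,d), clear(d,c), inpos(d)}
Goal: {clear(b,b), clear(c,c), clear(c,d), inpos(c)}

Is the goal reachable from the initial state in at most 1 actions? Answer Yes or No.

No

1. drop(d,c)  →  {at(b), at(c), clear(c,c), clear(c,d), clear(d,c)}
2. step(c,b)  →  {at(b), clear(b,b), clear(c,c), clear(c,d), clear(d,c), inpos(c)}
optimal plan length = 2; 2 > 1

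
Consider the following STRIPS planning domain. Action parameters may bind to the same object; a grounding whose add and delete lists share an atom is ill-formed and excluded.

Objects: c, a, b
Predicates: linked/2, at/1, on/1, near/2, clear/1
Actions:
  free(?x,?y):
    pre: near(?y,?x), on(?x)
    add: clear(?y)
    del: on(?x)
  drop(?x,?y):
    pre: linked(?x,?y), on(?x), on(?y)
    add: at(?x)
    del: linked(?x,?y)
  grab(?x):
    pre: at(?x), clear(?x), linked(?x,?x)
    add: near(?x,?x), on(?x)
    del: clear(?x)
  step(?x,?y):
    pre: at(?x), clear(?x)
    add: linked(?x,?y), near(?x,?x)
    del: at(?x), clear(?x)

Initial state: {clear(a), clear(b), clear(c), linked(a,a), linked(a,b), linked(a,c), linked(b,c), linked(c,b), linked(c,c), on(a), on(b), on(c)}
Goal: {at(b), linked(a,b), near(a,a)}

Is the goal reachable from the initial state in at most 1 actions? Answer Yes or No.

1. drop(a,c)  →  {at(a), clear(a), clear(b), clear(c), linked(a,a), linked(a,b), linked(b,c), linked(c,b), linked(c,c), on(a), on(b), on(c)}
2. drop(b,c)  →  {at(a), at(b), clear(a), clear(b), clear(c), linked(a,a), linked(a,b), linked(c,b), linked(c,c), on(a), on(b), on(c)}
3. grab(a)  →  {at(a), at(b), clear(b), clear(c), linked(a,a), linked(a,b), linked(c,b), linked(c,c), near(a,a), on(a), on(b), on(c)}
optimal plan length = 3; 3 > 1

No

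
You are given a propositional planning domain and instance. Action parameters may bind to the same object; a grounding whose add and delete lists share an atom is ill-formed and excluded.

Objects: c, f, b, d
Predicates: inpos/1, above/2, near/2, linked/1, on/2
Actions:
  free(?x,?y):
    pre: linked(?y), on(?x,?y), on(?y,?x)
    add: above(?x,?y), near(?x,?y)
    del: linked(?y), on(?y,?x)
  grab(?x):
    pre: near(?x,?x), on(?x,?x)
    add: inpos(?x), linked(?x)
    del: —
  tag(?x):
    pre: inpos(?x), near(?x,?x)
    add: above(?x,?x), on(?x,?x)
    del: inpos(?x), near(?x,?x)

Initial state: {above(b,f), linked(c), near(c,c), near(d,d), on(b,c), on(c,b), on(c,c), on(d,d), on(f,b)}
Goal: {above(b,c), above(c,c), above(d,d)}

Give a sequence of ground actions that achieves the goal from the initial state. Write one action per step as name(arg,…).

free(b,c); grab(c); free(c,c); grab(d); free(d,d)

1. free(b,c)  →  {above(b,c), above(b,f), near(b,c), near(c,c), near(d,d), on(b,c), on(c,c), on(d,d), on(f,b)}
2. grab(c)  →  {above(b,c), above(b,f), inpos(c), linked(c), near(b,c), near(c,c), near(d,d), on(b,c), on(c,c), on(d,d), on(f,b)}
3. free(c,c)  →  {above(b,c), above(b,f), above(c,c), inpos(c), near(b,c), near(c,c), near(d,d), on(b,c), on(d,d), on(f,b)}
4. grab(d)  →  {above(b,c), above(b,f), above(c,c), inpos(c), inpos(d), linked(d), near(b,c), near(c,c), near(d,d), on(b,c), on(d,d), on(f,b)}
5. free(d,d)  →  {above(b,c), above(b,f), above(c,c), above(d,d), inpos(c), inpos(d), near(b,c), near(c,c), near(d,d), on(b,c), on(f,b)}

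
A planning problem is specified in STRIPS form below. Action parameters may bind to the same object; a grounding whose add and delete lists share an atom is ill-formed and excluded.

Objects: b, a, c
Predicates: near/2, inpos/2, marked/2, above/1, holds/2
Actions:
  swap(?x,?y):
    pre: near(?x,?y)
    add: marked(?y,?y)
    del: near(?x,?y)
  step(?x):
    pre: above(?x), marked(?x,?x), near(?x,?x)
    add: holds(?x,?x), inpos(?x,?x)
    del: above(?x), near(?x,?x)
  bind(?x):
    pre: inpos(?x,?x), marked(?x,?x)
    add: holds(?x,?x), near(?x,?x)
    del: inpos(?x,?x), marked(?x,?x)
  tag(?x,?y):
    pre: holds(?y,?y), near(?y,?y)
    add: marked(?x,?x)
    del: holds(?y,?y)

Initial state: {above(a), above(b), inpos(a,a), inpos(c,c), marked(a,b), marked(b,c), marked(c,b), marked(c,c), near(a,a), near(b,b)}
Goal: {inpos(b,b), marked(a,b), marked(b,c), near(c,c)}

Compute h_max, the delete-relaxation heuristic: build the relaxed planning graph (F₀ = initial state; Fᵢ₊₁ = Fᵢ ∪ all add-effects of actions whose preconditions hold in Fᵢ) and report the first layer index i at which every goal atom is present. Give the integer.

F0 = init (10 atoms)
F1 = F0 ∪ {holds(c,c), marked(a,a), marked(b,b), near(c,c)}  (14 atoms)
F2 = F1 ∪ {holds(a,a), holds(b,b), inpos(b,b)}  (17 atoms)
goal ⊆ F2  ⇒  h_max = 2

2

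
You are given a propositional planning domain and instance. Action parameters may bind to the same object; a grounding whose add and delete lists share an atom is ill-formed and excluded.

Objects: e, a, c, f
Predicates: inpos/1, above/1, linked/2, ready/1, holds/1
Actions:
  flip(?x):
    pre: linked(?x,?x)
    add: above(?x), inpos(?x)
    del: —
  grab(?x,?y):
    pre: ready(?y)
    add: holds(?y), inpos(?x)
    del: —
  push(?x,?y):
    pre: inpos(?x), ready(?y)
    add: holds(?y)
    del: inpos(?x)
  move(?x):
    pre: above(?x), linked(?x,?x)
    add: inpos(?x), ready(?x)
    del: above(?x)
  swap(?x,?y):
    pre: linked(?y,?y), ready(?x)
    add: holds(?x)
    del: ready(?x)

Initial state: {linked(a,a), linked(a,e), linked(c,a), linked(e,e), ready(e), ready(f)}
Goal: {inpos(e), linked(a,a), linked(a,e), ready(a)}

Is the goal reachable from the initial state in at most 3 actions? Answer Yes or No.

Yes

1. flip(e)  →  {above(e), inpos(e), linked(a,a), linked(a,e), linked(c,a), linked(e,e), ready(e), ready(f)}
2. flip(a)  →  {above(a), above(e), inpos(a), inpos(e), linked(a,a), linked(a,e), linked(c,a), linked(e,e), ready(e), ready(f)}
3. move(a)  →  {above(e), inpos(a), inpos(e), linked(a,a), linked(a,e), linked(c,a), linked(e,e), ready(a), ready(e), ready(f)}
optimal plan length = 3; 3 ≤ 3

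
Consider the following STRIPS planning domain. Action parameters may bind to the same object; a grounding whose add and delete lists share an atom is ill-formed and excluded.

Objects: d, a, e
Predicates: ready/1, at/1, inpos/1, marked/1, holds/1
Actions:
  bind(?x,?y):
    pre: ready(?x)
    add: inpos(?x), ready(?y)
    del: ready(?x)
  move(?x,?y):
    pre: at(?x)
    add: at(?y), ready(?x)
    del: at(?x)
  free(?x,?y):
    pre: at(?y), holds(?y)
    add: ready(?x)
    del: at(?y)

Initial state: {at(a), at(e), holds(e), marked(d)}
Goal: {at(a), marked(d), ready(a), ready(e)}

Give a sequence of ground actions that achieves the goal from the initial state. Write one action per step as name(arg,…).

move(a,d); move(e,a)

1. move(a,d)  →  {at(d), at(e), holds(e), marked(d), ready(a)}
2. move(e,a)  →  {at(a), at(d), holds(e), marked(d), ready(a), ready(e)}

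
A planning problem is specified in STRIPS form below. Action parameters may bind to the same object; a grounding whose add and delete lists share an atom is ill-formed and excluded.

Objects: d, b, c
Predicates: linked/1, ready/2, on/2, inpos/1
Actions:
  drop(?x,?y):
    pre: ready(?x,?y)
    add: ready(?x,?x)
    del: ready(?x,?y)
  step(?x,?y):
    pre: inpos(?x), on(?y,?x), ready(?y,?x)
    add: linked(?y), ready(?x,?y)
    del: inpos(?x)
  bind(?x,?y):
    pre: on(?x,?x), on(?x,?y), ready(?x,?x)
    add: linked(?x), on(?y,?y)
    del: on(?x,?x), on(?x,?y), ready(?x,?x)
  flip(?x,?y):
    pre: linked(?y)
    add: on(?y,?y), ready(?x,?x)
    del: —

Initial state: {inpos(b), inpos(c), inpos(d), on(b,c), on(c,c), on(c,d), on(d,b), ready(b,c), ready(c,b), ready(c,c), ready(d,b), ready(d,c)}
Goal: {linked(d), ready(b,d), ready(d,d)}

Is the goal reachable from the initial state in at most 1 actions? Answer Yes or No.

No

1. drop(d,c)  →  {inpos(b), inpos(c), inpos(d), on(b,c), on(c,c), on(c,d), on(d,b), ready(b,c), ready(c,b), ready(c,c), ready(d,b), ready(d,d)}
2. step(b,d)  →  {inpos(c), inpos(d), linked(d), on(b,c), on(c,c), on(c,d), on(d,b), ready(b,c), ready(b,d), ready(c,b), ready(c,c), ready(d,b), ready(d,d)}
optimal plan length = 2; 2 > 1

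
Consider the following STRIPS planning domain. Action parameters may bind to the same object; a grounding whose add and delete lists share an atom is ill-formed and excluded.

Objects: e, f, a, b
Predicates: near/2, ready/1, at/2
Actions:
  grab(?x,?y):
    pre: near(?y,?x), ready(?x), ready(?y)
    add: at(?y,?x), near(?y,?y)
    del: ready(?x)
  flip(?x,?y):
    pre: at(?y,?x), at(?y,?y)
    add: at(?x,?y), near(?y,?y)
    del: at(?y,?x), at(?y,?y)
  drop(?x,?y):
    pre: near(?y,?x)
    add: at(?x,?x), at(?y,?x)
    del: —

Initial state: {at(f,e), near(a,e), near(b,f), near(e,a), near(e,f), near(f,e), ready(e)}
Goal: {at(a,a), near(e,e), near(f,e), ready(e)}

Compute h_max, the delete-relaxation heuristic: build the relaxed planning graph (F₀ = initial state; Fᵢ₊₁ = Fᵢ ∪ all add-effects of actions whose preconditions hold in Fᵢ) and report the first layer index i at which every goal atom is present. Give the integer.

F0 = init (7 atoms)
F1 = F0 ∪ {at(a,a), at(a,e), at(b,f), at(e,a), at(e,e), at(e,f), at(f,f)}  (14 atoms)
F2 = F1 ∪ {near(a,a), near(e,e), near(f,f)}  (17 atoms)
goal ⊆ F2  ⇒  h_max = 2

2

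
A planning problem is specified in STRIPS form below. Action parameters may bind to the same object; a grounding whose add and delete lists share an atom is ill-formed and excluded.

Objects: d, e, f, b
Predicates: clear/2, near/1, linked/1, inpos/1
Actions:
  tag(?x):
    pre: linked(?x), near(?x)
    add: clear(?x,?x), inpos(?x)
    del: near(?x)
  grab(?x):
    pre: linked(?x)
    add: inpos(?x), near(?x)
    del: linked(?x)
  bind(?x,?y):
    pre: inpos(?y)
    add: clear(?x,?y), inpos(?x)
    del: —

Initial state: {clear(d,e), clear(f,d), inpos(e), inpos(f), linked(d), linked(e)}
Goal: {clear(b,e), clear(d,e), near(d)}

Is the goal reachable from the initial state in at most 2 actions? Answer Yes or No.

1. grab(d)  →  {clear(d,e), clear(f,d), inpos(d), inpos(e), inpos(f), linked(e), near(d)}
2. bind(b,e)  →  {clear(b,e), clear(d,e), clear(f,d), inpos(b), inpos(d), inpos(e), inpos(f), linked(e), near(d)}
optimal plan length = 2; 2 ≤ 2

Yes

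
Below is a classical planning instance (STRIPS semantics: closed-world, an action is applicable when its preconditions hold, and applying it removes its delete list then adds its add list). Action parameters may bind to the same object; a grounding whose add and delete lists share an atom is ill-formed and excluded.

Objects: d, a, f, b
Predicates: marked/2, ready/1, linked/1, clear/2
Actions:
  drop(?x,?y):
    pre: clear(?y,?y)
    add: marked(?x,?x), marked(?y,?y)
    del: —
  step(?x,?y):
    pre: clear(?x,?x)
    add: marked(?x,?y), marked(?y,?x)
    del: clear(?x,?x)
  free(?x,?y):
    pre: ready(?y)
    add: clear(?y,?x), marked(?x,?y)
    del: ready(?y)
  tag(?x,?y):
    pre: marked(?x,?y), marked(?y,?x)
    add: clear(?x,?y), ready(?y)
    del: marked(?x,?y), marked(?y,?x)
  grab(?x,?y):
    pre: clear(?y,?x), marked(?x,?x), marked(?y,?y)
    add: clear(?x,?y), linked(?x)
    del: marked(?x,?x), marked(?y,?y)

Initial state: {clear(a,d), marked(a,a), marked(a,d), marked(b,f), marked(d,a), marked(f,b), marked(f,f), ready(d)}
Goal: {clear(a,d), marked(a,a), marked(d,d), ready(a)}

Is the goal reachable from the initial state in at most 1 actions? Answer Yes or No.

No

1. free(d,d)  →  {clear(a,d), clear(d,d), marked(a,a), marked(a,d), marked(b,f), marked(d,a), marked(d,d), marked(f,b), marked(f,f)}
2. tag(d,a)  →  {clear(a,d), clear(d,a), clear(d,d), marked(a,a), marked(b,f), marked(d,d), marked(f,b), marked(f,f), ready(a)}
optimal plan length = 2; 2 > 1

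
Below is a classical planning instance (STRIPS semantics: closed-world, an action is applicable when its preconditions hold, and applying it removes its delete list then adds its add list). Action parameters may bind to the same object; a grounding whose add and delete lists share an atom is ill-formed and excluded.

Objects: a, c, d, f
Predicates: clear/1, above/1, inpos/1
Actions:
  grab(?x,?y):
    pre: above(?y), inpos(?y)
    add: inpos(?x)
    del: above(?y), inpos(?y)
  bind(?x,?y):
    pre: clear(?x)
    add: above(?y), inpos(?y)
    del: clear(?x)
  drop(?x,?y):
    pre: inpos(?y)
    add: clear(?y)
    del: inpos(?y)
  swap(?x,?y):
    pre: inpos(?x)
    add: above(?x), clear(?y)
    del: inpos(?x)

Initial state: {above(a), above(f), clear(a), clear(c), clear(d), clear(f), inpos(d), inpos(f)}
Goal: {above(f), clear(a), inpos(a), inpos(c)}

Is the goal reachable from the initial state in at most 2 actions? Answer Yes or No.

Yes

1. bind(c,a)  →  {above(a), above(f), clear(a), clear(d), clear(f), inpos(a), inpos(d), inpos(f)}
2. bind(d,c)  →  {above(a), above(c), above(f), clear(a), clear(f), inpos(a), inpos(c), inpos(d), inpos(f)}
optimal plan length = 2; 2 ≤ 2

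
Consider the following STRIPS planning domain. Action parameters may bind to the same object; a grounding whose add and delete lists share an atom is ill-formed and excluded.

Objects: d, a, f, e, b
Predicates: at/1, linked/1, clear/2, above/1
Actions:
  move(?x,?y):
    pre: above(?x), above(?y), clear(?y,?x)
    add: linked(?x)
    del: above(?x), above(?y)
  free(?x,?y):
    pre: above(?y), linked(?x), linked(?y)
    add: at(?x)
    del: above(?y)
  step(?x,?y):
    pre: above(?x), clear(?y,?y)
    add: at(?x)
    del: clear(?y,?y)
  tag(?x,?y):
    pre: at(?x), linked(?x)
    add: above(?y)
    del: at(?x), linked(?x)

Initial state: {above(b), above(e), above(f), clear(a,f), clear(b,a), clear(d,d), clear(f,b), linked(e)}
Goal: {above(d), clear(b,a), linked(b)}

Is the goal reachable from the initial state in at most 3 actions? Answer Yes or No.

1. move(b,f)  →  {above(e), clear(a,f), clear(b,a), clear(d,d), clear(f,b), linked(b), linked(e)}
2. free(e,e)  →  {at(e), clear(a,f), clear(b,a), clear(d,d), clear(f,b), linked(b), linked(e)}
3. tag(e,d)  →  {above(d), clear(a,f), clear(b,a), clear(d,d), clear(f,b), linked(b)}
optimal plan length = 3; 3 ≤ 3

Yes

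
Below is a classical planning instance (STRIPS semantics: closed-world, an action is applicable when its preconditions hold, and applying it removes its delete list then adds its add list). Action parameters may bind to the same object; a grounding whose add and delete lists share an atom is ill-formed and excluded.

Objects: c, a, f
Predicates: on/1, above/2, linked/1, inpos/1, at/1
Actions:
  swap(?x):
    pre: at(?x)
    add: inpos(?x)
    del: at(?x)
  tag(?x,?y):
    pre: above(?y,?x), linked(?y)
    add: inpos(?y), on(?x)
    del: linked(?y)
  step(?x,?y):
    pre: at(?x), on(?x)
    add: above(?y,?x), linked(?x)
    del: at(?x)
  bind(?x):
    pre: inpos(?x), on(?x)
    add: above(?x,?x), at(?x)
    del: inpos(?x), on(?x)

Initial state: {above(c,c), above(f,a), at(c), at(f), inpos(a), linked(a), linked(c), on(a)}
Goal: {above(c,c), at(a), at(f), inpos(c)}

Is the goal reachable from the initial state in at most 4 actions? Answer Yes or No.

Yes

1. swap(c)  →  {above(c,c), above(f,a), at(f), inpos(a), inpos(c), linked(a), linked(c), on(a)}
2. bind(a)  →  {above(a,a), above(c,c), above(f,a), at(a), at(f), inpos(c), linked(a), linked(c)}
optimal plan length = 2; 2 ≤ 4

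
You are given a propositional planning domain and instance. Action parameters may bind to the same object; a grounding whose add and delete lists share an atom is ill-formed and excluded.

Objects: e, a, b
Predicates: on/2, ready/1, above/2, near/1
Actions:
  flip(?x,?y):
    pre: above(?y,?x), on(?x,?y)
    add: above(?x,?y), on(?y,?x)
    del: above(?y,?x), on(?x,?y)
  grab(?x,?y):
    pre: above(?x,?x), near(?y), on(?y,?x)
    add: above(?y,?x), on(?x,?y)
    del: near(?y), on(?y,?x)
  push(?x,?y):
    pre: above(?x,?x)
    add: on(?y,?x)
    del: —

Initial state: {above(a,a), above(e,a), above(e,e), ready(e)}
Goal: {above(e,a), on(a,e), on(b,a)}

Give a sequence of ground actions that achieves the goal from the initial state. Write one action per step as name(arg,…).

push(e,a); push(a,b)

1. push(e,a)  →  {above(a,a), above(e,a), above(e,e), on(a,e), ready(e)}
2. push(a,b)  →  {above(a,a), above(e,a), above(e,e), on(a,e), on(b,a), ready(e)}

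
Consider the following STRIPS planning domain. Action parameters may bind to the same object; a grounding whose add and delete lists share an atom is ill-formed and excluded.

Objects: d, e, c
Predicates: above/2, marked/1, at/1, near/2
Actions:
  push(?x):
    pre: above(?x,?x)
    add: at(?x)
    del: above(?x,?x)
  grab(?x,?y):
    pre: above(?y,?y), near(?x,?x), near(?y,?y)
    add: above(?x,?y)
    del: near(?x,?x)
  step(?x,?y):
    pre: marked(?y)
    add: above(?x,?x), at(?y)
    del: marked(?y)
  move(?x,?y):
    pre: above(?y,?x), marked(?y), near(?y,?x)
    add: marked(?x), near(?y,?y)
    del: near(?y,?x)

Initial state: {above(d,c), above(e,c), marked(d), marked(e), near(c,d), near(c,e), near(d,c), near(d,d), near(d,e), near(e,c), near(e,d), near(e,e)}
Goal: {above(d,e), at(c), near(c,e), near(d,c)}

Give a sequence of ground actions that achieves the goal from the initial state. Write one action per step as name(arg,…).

move(c,e); step(e,c); grab(d,e)

1. move(c,e)  →  {above(d,c), above(e,c), marked(c), marked(d), marked(e), near(c,d), near(c,e), near(d,c), near(d,d), near(d,e), near(e,d), near(e,e)}
2. step(e,c)  →  {above(d,c), above(e,c), above(e,e), at(c), marked(d), marked(e), near(c,d), near(c,e), near(d,c), near(d,d), near(d,e), near(e,d), near(e,e)}
3. grab(d,e)  →  {above(d,c), above(d,e), above(e,c), above(e,e), at(c), marked(d), marked(e), near(c,d), near(c,e), near(d,c), near(d,e), near(e,d), near(e,e)}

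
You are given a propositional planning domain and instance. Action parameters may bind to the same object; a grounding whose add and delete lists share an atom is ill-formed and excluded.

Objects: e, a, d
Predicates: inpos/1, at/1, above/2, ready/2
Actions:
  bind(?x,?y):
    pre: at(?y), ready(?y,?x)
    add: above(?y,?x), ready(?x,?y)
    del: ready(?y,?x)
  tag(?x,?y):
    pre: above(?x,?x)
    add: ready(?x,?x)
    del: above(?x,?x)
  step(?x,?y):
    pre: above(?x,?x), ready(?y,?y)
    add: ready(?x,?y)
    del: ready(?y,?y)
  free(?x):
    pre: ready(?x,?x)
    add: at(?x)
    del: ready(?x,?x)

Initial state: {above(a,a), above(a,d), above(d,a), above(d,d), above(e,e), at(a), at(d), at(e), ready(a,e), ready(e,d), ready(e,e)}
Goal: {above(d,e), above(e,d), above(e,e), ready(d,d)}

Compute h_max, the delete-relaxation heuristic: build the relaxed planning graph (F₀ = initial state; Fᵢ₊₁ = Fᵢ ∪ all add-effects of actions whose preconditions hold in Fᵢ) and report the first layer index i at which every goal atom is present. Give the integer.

F0 = init (11 atoms)
F1 = F0 ∪ {above(a,e), above(e,d), ready(a,a), ready(d,d), ready(d,e), ready(e,a)}  (17 atoms)
F2 = F1 ∪ {above(d,e), above(e,a), ready(a,d), ready(d,a)}  (21 atoms)
goal ⊆ F2  ⇒  h_max = 2

2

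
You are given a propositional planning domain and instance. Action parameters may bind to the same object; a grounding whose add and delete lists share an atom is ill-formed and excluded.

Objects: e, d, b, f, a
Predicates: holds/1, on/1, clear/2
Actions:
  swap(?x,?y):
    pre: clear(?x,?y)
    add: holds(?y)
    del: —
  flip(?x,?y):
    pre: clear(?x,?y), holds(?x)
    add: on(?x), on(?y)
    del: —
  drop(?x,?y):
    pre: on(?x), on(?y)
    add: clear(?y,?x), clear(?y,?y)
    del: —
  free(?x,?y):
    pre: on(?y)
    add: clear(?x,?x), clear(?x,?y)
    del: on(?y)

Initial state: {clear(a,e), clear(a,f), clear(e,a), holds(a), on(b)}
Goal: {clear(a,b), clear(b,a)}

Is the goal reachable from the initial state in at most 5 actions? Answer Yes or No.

Yes

1. flip(a,e)  →  {clear(a,e), clear(a,f), clear(e,a), holds(a), on(a), on(b), on(e)}
2. drop(b,a)  →  {clear(a,a), clear(a,b), clear(a,e), clear(a,f), clear(e,a), holds(a), on(a), on(b), on(e)}
3. drop(a,b)  →  {clear(a,a), clear(a,b), clear(a,e), clear(a,f), clear(b,a), clear(b,b), clear(e,a), holds(a), on(a), on(b), on(e)}
optimal plan length = 3; 3 ≤ 5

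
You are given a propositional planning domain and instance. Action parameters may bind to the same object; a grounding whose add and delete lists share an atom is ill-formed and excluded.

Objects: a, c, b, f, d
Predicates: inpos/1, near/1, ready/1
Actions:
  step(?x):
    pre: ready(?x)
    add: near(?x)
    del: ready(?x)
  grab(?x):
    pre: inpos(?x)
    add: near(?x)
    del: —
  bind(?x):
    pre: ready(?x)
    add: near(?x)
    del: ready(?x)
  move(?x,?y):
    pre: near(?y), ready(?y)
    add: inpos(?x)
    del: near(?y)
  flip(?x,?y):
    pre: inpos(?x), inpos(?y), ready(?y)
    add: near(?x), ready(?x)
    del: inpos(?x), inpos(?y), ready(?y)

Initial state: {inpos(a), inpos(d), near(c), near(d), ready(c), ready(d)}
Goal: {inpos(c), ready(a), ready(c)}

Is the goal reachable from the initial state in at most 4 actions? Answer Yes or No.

Yes

1. move(c,c)  →  {inpos(a), inpos(c), inpos(d), near(d), ready(c), ready(d)}
2. flip(a,d)  →  {inpos(c), near(a), near(d), ready(a), ready(c)}
optimal plan length = 2; 2 ≤ 4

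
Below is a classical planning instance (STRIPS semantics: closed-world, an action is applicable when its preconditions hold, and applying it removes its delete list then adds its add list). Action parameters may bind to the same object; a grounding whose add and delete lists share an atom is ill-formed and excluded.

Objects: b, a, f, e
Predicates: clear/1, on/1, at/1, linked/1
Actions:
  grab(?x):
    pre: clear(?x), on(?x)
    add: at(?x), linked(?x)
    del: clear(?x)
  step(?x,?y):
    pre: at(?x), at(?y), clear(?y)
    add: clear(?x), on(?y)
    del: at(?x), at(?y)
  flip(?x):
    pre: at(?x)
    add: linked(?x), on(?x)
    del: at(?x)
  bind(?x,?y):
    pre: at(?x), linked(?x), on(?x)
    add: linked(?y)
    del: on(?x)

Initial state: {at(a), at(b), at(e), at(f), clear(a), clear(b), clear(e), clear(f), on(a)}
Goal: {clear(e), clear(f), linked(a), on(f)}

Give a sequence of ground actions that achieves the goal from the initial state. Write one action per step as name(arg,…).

1. grab(a)  →  {at(a), at(b), at(e), at(f), clear(b), clear(e), clear(f), linked(a), on(a)}
2. step(b,f)  →  {at(a), at(e), clear(b), clear(e), clear(f), linked(a), on(a), on(f)}

grab(a); step(b,f)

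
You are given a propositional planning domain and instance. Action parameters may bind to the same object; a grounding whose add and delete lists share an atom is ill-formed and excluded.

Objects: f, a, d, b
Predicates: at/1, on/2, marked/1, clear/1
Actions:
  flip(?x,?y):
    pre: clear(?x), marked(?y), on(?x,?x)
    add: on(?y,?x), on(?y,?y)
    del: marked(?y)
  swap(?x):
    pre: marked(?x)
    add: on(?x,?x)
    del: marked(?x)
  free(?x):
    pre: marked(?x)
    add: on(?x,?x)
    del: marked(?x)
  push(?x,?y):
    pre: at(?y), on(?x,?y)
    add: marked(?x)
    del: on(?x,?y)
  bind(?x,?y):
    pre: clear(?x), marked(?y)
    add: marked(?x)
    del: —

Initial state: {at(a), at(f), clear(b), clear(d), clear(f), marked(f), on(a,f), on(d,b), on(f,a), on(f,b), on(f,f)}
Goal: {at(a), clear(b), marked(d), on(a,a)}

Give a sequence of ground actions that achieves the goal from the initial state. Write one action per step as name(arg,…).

1. push(a,f)  →  {at(a), at(f), clear(b), clear(d), clear(f), marked(a), marked(f), on(d,b), on(f,a), on(f,b), on(f,f)}
2. flip(f,a)  →  {at(a), at(f), clear(b), clear(d), clear(f), marked(f), on(a,a), on(a,f), on(d,b), on(f,a), on(f,b), on(f,f)}
3. bind(d,f)  →  {at(a), at(f), clear(b), clear(d), clear(f), marked(d), marked(f), on(a,a), on(a,f), on(d,b), on(f,a), on(f,b), on(f,f)}

push(a,f); flip(f,a); bind(d,f)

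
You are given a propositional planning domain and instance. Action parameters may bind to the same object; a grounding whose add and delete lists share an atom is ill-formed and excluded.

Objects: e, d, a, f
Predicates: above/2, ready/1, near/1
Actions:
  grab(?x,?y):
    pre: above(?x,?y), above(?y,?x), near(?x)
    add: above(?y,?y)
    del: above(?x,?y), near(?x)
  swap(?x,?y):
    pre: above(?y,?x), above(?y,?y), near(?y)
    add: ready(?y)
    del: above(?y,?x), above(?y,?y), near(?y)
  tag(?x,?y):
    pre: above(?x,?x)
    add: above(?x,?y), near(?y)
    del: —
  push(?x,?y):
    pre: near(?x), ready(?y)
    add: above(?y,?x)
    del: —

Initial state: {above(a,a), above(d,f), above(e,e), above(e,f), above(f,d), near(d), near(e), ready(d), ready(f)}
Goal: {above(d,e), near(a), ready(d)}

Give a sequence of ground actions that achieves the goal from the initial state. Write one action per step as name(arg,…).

1. tag(e,a)  →  {above(a,a), above(d,f), above(e,a), above(e,e), above(e,f), above(f,d), near(a), near(d), near(e), ready(d), ready(f)}
2. push(e,d)  →  {above(a,a), above(d,e), above(d,f), above(e,a), above(e,e), above(e,f), above(f,d), near(a), near(d), near(e), ready(d), ready(f)}

tag(e,a); push(e,d)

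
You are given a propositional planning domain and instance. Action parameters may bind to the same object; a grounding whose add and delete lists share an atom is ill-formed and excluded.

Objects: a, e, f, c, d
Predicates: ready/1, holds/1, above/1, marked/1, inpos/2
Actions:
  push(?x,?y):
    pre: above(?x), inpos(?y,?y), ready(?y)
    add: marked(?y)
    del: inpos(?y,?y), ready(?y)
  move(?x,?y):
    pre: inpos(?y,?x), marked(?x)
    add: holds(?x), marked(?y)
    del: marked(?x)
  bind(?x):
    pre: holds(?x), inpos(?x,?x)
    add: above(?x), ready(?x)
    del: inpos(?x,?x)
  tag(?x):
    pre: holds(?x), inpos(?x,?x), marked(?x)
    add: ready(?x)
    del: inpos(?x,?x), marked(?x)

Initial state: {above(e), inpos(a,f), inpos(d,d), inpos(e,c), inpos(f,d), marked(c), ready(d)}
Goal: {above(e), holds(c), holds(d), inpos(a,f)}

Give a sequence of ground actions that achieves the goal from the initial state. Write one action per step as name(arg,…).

1. push(e,d)  →  {above(e), inpos(a,f), inpos(e,c), inpos(f,d), marked(c), marked(d)}
2. move(c,e)  →  {above(e), holds(c), inpos(a,f), inpos(e,c), inpos(f,d), marked(d), marked(e)}
3. move(d,f)  →  {above(e), holds(c), holds(d), inpos(a,f), inpos(e,c), inpos(f,d), marked(e), marked(f)}

push(e,d); move(c,e); move(d,f)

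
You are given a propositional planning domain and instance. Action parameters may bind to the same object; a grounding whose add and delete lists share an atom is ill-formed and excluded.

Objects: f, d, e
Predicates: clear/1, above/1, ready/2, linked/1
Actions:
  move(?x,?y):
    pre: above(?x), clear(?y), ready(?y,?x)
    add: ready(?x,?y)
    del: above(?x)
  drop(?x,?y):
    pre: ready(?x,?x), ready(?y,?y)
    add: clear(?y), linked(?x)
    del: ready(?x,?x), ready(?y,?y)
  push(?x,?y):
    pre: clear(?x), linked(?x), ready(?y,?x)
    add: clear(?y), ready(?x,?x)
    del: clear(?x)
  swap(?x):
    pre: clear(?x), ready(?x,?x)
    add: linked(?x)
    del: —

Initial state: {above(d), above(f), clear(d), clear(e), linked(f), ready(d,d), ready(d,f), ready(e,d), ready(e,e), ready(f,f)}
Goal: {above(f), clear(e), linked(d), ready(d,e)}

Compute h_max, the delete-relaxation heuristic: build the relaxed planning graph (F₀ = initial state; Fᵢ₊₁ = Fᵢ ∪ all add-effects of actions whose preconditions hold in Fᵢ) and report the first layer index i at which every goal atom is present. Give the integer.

1

F0 = init (10 atoms)
F1 = F0 ∪ {clear(f), linked(d), linked(e), ready(d,e), ready(f,d)}  (15 atoms)
goal ⊆ F1  ⇒  h_max = 1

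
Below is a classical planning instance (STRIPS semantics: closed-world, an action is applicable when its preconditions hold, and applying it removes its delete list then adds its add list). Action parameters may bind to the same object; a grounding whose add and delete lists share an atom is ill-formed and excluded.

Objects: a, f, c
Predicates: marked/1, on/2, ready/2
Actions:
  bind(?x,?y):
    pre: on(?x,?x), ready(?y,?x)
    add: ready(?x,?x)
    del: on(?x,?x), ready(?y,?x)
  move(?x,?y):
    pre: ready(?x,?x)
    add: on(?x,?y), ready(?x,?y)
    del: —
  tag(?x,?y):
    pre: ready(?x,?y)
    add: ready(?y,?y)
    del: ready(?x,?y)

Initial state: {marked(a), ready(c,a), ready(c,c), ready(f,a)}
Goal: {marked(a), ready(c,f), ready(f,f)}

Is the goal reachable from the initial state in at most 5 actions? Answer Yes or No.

Yes

1. move(c,f)  →  {marked(a), on(c,f), ready(c,a), ready(c,c), ready(c,f), ready(f,a)}
2. tag(c,f)  →  {marked(a), on(c,f), ready(c,a), ready(c,c), ready(f,a), ready(f,f)}
3. move(c,f)  →  {marked(a), on(c,f), ready(c,a), ready(c,c), ready(c,f), ready(f,a), ready(f,f)}
optimal plan length = 3; 3 ≤ 5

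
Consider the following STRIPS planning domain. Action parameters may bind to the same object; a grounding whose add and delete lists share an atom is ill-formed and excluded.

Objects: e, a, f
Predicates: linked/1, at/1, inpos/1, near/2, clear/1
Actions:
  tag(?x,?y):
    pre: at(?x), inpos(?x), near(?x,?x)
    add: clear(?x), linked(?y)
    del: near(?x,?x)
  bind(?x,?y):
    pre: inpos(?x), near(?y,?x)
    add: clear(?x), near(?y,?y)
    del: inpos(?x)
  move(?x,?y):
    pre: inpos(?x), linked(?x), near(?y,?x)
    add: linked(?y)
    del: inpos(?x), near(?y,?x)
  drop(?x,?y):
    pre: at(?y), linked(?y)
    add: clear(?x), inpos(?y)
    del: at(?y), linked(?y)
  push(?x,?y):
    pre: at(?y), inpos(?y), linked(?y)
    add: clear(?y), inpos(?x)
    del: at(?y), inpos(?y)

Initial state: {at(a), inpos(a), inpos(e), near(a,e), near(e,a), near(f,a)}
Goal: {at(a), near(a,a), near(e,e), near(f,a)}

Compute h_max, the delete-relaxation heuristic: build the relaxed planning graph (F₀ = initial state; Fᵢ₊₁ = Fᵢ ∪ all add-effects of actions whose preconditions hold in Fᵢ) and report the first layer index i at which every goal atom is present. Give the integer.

F0 = init (6 atoms)
F1 = F0 ∪ {clear(a), clear(e), near(a,a), near(e,e), near(f,f)}  (11 atoms)
goal ⊆ F1  ⇒  h_max = 1

1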